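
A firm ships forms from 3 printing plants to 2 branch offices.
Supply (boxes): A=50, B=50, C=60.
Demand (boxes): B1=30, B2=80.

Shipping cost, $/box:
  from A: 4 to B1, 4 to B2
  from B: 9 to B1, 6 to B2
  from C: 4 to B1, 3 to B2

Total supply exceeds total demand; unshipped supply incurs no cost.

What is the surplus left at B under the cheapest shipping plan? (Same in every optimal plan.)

Minimum-cost shipments:
  A–B1: 30 boxes
  A–B2: 20 boxes
  C–B2: 60 boxes
Total cost = $380.
B ships 0 of its 50, leaving 50.

50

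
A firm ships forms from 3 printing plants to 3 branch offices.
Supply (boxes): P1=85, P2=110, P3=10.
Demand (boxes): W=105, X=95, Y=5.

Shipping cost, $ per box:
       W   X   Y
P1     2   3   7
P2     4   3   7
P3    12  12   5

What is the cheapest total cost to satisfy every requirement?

One minimum-cost allocation:
  P1→W: 85 × $2 = $170
  P2→W: 15 × $4 = $60
  P2→X: 95 × $3 = $285
  P3→W: 5 × $12 = $60
  P3→Y: 5 × $5 = $25
Total = 170 + 60 + 285 + 60 + 25 = $600.
(Supply check: P1 ships 85; P2 ships 110; P3 ships 10.)

600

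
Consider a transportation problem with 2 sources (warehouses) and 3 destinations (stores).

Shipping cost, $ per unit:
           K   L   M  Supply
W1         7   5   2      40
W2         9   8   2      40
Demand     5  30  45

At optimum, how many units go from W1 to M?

Solving gives:
  W1->K: 5 × $7 = $35
  W1->L: 30 × $5 = $150
  W1->M: 5 × $2 = $10
  W2->M: 40 × $2 = $80
Total cost = $275.
So W1→M carries 5 units.

5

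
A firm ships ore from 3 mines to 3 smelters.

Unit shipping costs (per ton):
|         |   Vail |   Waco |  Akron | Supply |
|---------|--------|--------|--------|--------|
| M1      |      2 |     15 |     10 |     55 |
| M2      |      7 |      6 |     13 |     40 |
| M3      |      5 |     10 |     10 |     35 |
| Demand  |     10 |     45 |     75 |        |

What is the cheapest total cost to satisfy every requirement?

1060

An optimal shipping plan:
  M1->Vail: 10 tons
  M1->Akron: 45 tons
  M2->Waco: 40 tons
  M3->Waco: 5 tons
  M3->Akron: 30 tons
Total cost = 1060.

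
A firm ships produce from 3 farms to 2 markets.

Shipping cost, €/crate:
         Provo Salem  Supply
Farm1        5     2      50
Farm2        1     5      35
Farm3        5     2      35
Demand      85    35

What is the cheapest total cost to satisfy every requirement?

355

Optimal allocation:
  Farm1 to Provo: 15 × €5 = €75
  Farm1 to Salem: 35 × €2 = €70
  Farm2 to Provo: 35 × €1 = €35
  Farm3 to Provo: 35 × €5 = €175
Total = 75 + 70 + 35 + 175 = €355.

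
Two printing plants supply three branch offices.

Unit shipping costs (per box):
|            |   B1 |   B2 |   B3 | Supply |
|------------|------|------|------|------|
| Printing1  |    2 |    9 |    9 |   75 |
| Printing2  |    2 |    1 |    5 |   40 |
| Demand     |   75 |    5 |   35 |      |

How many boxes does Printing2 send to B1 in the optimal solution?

0

Optimal shipments:
  Printing1->B1: 75 × 2 = 150
  Printing2->B2: 5 × 1 = 5
  Printing2->B3: 35 × 5 = 175
Total cost = 330.
The route Printing2→B1 is not used.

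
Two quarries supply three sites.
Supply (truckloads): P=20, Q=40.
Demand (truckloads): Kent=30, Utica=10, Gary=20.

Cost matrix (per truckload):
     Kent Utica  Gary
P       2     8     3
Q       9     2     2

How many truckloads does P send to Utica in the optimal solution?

Optimal shipments:
  P–Kent: 20 × 2 = 40
  Q–Kent: 10 × 9 = 90
  Q–Utica: 10 × 2 = 20
  Q–Gary: 20 × 2 = 40
Total cost = 190.
The route P→Utica is not used.

0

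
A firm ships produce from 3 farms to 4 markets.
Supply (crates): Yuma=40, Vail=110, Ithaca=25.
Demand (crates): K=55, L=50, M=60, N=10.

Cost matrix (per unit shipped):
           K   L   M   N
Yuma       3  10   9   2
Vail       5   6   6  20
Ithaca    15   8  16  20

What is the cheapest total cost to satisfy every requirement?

945

A cheapest plan:
  Yuma→K: 30 crates
  Yuma→N: 10 crates
  Vail→K: 25 crates
  Vail→L: 25 crates
  Vail→M: 60 crates
  Ithaca→L: 25 crates
Total cost = 945.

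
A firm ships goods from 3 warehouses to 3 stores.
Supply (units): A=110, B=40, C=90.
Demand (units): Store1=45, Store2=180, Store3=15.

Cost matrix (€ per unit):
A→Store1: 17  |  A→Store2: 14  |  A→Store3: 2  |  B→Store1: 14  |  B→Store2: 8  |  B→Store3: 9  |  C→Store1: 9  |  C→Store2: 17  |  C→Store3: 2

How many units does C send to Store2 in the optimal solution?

30

The minimum-cost plan:
  A->Store2: 110 units
  B->Store2: 40 units
  C->Store1: 45 units
  C->Store2: 30 units
  C->Store3: 15 units
Total cost = €2805.
So C→Store2 carries 30 units.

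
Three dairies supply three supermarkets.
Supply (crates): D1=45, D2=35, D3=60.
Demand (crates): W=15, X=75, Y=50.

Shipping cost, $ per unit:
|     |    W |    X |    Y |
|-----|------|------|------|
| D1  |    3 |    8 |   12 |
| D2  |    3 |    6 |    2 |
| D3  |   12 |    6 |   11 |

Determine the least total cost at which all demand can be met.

775

A cheapest plan:
  D1->W: 15 × $3 = $45
  D1->X: 15 × $8 = $120
  D1->Y: 15 × $12 = $180
  D2->Y: 35 × $2 = $70
  D3->X: 60 × $6 = $360
Total = 45 + 120 + 180 + 70 + 360 = $775.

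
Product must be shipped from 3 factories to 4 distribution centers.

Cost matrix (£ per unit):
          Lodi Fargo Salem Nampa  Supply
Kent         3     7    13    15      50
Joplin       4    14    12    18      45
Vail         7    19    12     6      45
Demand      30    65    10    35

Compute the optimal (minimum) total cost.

A cheapest plan:
  Kent→Fargo: 50 × £7 = £350
  Joplin→Lodi: 30 × £4 = £120
  Joplin→Fargo: 15 × £14 = £210
  Vail→Salem: 10 × £12 = £120
  Vail→Nampa: 35 × £6 = £210
Total = 350 + 120 + 210 + 120 + 210 = £1010.
(Supply check: Kent ships 50; Joplin ships 45; Vail ships 45.)

1010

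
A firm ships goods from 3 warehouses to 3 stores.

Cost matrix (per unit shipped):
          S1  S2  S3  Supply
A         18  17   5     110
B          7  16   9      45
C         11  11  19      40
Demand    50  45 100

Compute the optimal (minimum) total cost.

Optimal allocation:
  A→S2: 10 × 17 = 170
  A→S3: 100 × 5 = 500
  B→S1: 45 × 7 = 315
  C→S1: 5 × 11 = 55
  C→S2: 35 × 11 = 385
Total = 170 + 500 + 315 + 55 + 385 = 1425.
(Supply check: A ships 110; B ships 45; C ships 40.)

1425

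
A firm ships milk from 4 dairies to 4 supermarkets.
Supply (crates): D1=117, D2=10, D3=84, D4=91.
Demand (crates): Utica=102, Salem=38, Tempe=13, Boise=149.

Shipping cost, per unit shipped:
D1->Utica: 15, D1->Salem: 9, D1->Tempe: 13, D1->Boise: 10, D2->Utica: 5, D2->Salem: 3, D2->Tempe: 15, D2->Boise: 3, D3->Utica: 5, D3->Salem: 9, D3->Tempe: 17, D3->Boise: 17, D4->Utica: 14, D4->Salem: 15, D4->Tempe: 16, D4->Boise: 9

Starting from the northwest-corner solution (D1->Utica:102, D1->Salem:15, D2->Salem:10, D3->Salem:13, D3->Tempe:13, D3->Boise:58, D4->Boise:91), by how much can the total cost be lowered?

1338

Current plan cost = 102·15 + 15·9 + 10·3 + 13·9 + 13·17 + 58·17 + 91·9 = 3838.
Optimal plan:
  D1–Utica: 8 × 15 = 120
  D1–Salem: 38 × 9 = 342
  D1–Tempe: 13 × 13 = 169
  D1–Boise: 58 × 10 = 580
  D2–Utica: 10 × 5 = 50
  D3–Utica: 84 × 5 = 420
  D4–Boise: 91 × 9 = 819
Optimal cost = 2500.
Saving = 3838 − 2500 = 1338.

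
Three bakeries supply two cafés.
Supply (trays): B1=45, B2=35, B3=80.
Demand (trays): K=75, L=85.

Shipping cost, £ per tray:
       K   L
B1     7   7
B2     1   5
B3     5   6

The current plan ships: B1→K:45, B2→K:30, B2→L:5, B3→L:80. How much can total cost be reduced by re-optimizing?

60

Current plan cost = 45·7 + 30·1 + 5·5 + 80·6 = £850.
Optimal plan:
  B1→L: 45 × £7 = £315
  B2→K: 35 × £1 = £35
  B3→K: 40 × £5 = £200
  B3→L: 40 × £6 = £240
Optimal cost = £790.
Saving = 850 − 790 = £60.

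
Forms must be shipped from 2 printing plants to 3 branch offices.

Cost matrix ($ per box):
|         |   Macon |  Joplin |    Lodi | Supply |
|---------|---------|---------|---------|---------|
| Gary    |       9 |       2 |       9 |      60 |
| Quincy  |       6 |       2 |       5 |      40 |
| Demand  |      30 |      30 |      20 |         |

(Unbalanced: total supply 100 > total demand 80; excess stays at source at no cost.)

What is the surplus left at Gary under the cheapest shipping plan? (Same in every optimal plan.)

Minimum-cost shipments:
  Gary->Macon: 10 × $9 = $90
  Gary->Joplin: 30 × $2 = $60
  Quincy->Macon: 20 × $6 = $120
  Quincy->Lodi: 20 × $5 = $100
Total cost = $370.
Gary ships 40 of its 60, leaving 20.

20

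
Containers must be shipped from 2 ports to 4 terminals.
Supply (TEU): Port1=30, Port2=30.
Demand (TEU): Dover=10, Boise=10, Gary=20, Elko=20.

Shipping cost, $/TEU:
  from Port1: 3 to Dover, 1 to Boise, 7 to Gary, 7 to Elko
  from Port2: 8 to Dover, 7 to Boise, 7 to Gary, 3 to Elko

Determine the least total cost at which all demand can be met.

An optimal shipping plan:
  Port1 to Dover: 10 × $3 = $30
  Port1 to Boise: 10 × $1 = $10
  Port1 to Gary: 10 × $7 = $70
  Port2 to Gary: 10 × $7 = $70
  Port2 to Elko: 20 × $3 = $60
Total = 30 + 10 + 70 + 70 + 60 = $240.
(Supply check: Port1 ships 30; Port2 ships 30.)

240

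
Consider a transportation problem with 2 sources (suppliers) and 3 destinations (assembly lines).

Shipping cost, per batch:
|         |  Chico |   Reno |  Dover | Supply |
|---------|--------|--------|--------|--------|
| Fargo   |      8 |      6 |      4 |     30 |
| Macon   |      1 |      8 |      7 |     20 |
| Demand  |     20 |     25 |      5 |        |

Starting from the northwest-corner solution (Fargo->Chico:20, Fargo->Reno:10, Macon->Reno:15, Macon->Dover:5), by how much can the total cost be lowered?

Current plan cost = 20·8 + 10·6 + 15·8 + 5·7 = 375.
Optimal plan:
  Fargo–Reno: 25 × 6 = 150
  Fargo–Dover: 5 × 4 = 20
  Macon–Chico: 20 × 1 = 20
Optimal cost = 190.
Saving = 375 − 190 = 185.

185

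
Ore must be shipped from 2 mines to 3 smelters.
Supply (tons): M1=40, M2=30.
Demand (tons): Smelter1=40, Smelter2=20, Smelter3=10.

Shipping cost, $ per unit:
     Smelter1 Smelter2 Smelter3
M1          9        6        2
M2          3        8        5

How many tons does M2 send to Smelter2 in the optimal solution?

Solving gives:
  M1→Smelter1: 10 × $9 = $90
  M1→Smelter2: 20 × $6 = $120
  M1→Smelter3: 10 × $2 = $20
  M2→Smelter1: 30 × $3 = $90
Total cost = $320.
The route M2→Smelter2 is not used.

0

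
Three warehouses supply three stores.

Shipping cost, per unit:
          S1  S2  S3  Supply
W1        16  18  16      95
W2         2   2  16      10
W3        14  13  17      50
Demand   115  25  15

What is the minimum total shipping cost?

2215

Optimal allocation:
  W1->S1: 80 × 16 = 1280
  W1->S3: 15 × 16 = 240
  W2->S1: 10 × 2 = 20
  W3->S1: 25 × 14 = 350
  W3->S2: 25 × 13 = 325
Total = 1280 + 240 + 20 + 350 + 325 = 2215.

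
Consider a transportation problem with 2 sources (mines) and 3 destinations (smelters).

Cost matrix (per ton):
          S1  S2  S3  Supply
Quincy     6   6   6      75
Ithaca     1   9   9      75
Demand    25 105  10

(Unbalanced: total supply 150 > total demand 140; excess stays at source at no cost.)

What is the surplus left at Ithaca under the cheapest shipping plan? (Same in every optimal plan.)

10

An optimal plan:
  Quincy->S2: 65 × 6 = 390
  Quincy->S3: 10 × 6 = 60
  Ithaca->S1: 25 × 1 = 25
  Ithaca->S2: 40 × 9 = 360
Total cost = 835.
Ithaca ships 65 of its 75, leaving 10.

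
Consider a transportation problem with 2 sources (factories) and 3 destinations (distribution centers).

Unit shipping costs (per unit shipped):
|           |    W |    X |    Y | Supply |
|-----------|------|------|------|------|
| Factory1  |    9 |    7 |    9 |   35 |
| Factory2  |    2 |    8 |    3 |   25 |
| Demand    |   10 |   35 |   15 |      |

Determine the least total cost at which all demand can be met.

310

An optimal shipping plan:
  Factory1→X: 35 × 7 = 245
  Factory2→W: 10 × 2 = 20
  Factory2→Y: 15 × 3 = 45
Total = 245 + 20 + 45 = 310.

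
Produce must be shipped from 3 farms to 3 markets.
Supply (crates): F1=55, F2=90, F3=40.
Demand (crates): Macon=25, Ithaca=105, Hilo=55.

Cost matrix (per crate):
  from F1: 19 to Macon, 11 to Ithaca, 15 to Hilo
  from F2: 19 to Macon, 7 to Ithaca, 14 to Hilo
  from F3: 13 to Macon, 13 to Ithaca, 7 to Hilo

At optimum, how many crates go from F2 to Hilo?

0

Solving gives:
  F1–Macon: 25 × 19 = 475
  F1–Ithaca: 15 × 11 = 165
  F1–Hilo: 15 × 15 = 225
  F2–Ithaca: 90 × 7 = 630
  F3–Hilo: 40 × 7 = 280
Total cost = 1775.
The route F2→Hilo is not used.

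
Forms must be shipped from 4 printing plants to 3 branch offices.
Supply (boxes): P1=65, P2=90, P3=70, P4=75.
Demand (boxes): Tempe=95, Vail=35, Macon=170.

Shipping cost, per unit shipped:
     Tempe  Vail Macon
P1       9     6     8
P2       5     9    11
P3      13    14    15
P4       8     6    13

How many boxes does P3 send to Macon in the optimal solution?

70

The minimum-cost plan:
  P1 to Macon: 65 boxes
  P2 to Tempe: 90 boxes
  P3 to Macon: 70 boxes
  P4 to Tempe: 5 boxes
  P4 to Vail: 35 boxes
  P4 to Macon: 35 boxes
Total cost = 2725.
So P3→Macon carries 70 boxes.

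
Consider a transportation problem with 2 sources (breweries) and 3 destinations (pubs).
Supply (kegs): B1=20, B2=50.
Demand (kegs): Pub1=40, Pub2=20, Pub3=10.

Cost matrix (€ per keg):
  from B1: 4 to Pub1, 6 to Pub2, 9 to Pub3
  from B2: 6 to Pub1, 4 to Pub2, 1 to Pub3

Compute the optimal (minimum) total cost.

A cheapest plan:
  B1–Pub1: 20 × €4 = €80
  B2–Pub1: 20 × €6 = €120
  B2–Pub2: 20 × €4 = €80
  B2–Pub3: 10 × €1 = €10
Total = 80 + 120 + 80 + 10 = €290.

290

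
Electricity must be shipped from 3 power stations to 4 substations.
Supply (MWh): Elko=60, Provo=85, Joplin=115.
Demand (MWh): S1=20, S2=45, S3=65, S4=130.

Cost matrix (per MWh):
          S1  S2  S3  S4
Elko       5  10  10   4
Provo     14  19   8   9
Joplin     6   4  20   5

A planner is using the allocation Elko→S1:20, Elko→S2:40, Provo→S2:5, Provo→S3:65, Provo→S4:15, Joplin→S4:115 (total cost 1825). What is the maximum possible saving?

Current plan cost = 20·5 + 40·10 + 5·19 + 65·8 + 15·9 + 115·5 = 1825.
Optimal plan:
  Elko to S4: 60 MWh
  Provo to S3: 65 MWh
  Provo to S4: 20 MWh
  Joplin to S1: 20 MWh
  Joplin to S2: 45 MWh
  Joplin to S4: 50 MWh
Optimal cost = 1490.
Saving = 1825 − 1490 = 335.

335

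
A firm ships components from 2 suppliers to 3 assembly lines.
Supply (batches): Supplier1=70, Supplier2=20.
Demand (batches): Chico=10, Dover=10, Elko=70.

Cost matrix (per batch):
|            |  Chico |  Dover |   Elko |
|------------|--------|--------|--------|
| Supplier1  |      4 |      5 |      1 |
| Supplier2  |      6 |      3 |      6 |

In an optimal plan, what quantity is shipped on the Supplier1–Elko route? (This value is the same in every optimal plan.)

70

Optimal shipments:
  Supplier1→Elko: 70 × 1 = 70
  Supplier2→Chico: 10 × 6 = 60
  Supplier2→Dover: 10 × 3 = 30
Total cost = 160.
So Supplier1→Elko carries 70 batches.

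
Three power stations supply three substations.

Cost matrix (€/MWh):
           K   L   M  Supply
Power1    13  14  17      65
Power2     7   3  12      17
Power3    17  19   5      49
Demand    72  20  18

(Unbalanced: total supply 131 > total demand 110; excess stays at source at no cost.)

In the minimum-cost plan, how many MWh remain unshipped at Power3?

21

An optimal plan:
  Power1–K: 62 × €13 = €806
  Power1–L: 3 × €14 = €42
  Power2–L: 17 × €3 = €51
  Power3–K: 10 × €17 = €170
  Power3–M: 18 × €5 = €90
Total cost = €1159.
Power3 ships 28 of its 49, leaving 21.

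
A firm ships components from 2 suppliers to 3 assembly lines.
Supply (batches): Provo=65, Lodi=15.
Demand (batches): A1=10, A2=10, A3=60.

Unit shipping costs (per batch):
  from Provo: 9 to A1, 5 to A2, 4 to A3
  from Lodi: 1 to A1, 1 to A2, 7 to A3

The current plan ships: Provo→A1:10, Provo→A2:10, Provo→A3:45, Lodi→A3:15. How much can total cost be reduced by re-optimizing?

Current plan cost = 10·9 + 10·5 + 45·4 + 15·7 = 425.
Optimal plan:
  Provo–A2: 5 × 5 = 25
  Provo–A3: 60 × 4 = 240
  Lodi–A1: 10 × 1 = 10
  Lodi–A2: 5 × 1 = 5
Optimal cost = 280.
Saving = 425 − 280 = 145.

145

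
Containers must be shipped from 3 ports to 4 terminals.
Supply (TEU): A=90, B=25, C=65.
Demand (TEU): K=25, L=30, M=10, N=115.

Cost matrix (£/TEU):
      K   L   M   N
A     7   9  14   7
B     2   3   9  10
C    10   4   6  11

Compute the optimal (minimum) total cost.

1135

Optimal allocation:
  A→N: 90 TEU
  B→K: 25 TEU
  C→L: 30 TEU
  C→M: 10 TEU
  C→N: 25 TEU
Total cost = £1135.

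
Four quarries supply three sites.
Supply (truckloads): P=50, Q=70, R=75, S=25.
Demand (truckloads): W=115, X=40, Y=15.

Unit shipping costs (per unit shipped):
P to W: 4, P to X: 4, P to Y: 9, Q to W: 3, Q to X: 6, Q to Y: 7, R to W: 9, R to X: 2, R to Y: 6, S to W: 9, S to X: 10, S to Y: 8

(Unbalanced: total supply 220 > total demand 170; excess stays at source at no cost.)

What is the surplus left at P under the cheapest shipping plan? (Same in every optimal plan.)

5

An optimal plan:
  P–W: 45 × 4 = 180
  Q–W: 70 × 3 = 210
  R–X: 40 × 2 = 80
  R–Y: 15 × 6 = 90
Total cost = 560.
P ships 45 of its 50, leaving 5.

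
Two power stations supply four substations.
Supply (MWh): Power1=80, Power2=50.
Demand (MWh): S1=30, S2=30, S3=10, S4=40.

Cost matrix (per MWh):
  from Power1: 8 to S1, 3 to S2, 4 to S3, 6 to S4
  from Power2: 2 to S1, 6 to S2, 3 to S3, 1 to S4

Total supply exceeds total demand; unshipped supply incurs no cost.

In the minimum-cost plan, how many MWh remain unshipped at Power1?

20

Minimum-cost shipments:
  Power1->S2: 30 × 3 = 90
  Power1->S3: 10 × 4 = 40
  Power1->S4: 20 × 6 = 120
  Power2->S1: 30 × 2 = 60
  Power2->S4: 20 × 1 = 20
Total cost = 330.
Power1 ships 60 of its 80, leaving 20.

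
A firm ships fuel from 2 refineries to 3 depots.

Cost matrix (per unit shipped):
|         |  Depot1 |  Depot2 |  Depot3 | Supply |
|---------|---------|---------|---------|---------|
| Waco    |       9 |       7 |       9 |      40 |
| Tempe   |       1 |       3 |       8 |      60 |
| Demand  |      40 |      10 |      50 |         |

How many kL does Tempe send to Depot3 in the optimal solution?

10

Optimal shipments:
  Waco to Depot3: 40 kL
  Tempe to Depot1: 40 kL
  Tempe to Depot2: 10 kL
  Tempe to Depot3: 10 kL
Total cost = 510.
So Tempe→Depot3 carries 10 kL.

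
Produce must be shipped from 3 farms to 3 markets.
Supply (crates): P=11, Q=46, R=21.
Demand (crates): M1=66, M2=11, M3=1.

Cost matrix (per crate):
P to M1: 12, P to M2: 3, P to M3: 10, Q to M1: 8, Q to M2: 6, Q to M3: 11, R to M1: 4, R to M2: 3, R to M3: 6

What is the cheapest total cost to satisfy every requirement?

A cheapest plan:
  P to M2: 11 × 3 = 33
  Q to M1: 46 × 8 = 368
  R to M1: 20 × 4 = 80
  R to M3: 1 × 6 = 6
Total = 33 + 368 + 80 + 6 = 487.
(Supply check: P ships 11; Q ships 46; R ships 21.)

487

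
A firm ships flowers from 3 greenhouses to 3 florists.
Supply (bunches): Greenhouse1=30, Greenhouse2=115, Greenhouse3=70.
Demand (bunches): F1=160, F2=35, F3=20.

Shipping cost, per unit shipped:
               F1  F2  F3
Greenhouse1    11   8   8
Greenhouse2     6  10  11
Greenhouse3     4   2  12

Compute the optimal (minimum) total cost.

1160

A cheapest plan:
  Greenhouse1→F2: 10 × 8 = 80
  Greenhouse1→F3: 20 × 8 = 160
  Greenhouse2→F1: 115 × 6 = 690
  Greenhouse3→F1: 45 × 4 = 180
  Greenhouse3→F2: 25 × 2 = 50
Total = 80 + 160 + 690 + 180 + 50 = 1160.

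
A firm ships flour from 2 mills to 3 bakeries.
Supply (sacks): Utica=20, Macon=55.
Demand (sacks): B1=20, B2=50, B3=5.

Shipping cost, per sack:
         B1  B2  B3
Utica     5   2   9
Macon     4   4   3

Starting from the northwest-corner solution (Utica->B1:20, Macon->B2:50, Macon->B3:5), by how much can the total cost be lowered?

60

Current plan cost = 20·5 + 50·4 + 5·3 = 315.
Optimal plan:
  Utica–B2: 20 sacks
  Macon–B1: 20 sacks
  Macon–B2: 30 sacks
  Macon–B3: 5 sacks
Optimal cost = 255.
Saving = 315 − 255 = 60.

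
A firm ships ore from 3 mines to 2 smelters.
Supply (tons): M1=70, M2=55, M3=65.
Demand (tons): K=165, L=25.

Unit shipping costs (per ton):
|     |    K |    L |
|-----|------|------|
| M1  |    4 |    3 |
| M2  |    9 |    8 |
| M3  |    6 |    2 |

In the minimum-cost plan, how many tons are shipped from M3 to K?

Solving gives:
  M1–K: 70 × 4 = 280
  M2–K: 55 × 9 = 495
  M3–K: 40 × 6 = 240
  M3–L: 25 × 2 = 50
Total cost = 1065.
So M3→K carries 40 tons.

40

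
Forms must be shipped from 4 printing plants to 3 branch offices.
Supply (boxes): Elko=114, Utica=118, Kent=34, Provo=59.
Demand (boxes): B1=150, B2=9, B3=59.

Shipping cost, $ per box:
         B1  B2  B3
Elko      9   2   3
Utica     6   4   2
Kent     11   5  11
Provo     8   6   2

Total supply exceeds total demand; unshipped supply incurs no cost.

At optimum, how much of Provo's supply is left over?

0

Minimum-cost shipments:
  Elko to B1: 32 × $9 = $288
  Elko to B2: 9 × $2 = $18
  Utica to B1: 118 × $6 = $708
  Provo to B3: 59 × $2 = $118
Total cost = $1132.
Provo ships 59 of its 59, leaving 0.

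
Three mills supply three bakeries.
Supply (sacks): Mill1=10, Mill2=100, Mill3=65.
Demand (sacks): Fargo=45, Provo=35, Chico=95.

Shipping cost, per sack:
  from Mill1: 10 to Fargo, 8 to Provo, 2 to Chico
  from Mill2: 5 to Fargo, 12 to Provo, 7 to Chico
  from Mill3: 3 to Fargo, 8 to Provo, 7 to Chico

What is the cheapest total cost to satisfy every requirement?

An optimal shipping plan:
  Mill1→Chico: 10 × 2 = 20
  Mill2→Fargo: 15 × 5 = 75
  Mill2→Chico: 85 × 7 = 595
  Mill3→Fargo: 30 × 3 = 90
  Mill3→Provo: 35 × 8 = 280
Total = 20 + 75 + 595 + 90 + 280 = 1060.
(Supply check: Mill1 ships 10; Mill2 ships 100; Mill3 ships 65.)

1060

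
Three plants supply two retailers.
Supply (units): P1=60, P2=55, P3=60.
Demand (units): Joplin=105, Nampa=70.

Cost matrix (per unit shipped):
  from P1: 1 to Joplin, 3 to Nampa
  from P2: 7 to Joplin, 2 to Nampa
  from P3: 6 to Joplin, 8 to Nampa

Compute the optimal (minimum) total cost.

560

A cheapest plan:
  P1->Joplin: 60 units
  P2->Nampa: 55 units
  P3->Joplin: 45 units
  P3->Nampa: 15 units
Total cost = 560.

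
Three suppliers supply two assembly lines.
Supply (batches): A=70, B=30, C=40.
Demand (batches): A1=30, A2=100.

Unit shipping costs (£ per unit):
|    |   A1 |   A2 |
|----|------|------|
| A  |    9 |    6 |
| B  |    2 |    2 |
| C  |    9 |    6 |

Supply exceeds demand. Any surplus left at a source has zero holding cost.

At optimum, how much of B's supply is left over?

An optimal plan:
  A to A2: 70 batches
  B to A1: 30 batches
  C to A2: 30 batches
Total cost = £660.
B ships 30 of its 30, leaving 0.

0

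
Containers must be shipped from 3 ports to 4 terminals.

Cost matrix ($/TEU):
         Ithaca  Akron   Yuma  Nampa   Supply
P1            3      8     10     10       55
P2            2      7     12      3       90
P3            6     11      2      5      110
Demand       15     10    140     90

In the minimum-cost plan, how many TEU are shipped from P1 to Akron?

10

Solving gives:
  P1 to Ithaca: 15 TEU
  P1 to Akron: 10 TEU
  P1 to Yuma: 30 TEU
  P2 to Nampa: 90 TEU
  P3 to Yuma: 110 TEU
Total cost = $915.
So P1→Akron carries 10 TEU.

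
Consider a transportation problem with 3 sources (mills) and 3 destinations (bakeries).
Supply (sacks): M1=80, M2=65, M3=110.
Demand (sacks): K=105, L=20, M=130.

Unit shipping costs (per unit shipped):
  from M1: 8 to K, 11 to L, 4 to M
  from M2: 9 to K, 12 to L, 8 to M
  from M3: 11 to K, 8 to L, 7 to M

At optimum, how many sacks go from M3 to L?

The minimum-cost plan:
  M1->M: 80 × 4 = 320
  M2->K: 65 × 9 = 585
  M3->K: 40 × 11 = 440
  M3->L: 20 × 8 = 160
  M3->M: 50 × 7 = 350
Total cost = 1855.
So M3→L carries 20 sacks.

20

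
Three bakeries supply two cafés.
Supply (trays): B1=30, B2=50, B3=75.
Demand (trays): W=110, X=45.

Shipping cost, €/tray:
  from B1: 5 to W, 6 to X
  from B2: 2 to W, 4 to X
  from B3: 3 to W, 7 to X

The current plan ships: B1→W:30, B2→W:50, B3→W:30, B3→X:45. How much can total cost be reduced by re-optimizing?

120

Current plan cost = 30·5 + 50·2 + 30·3 + 45·7 = €655.
Optimal plan:
  B1->X: 30 × €6 = €180
  B2->W: 35 × €2 = €70
  B2->X: 15 × €4 = €60
  B3->W: 75 × €3 = €225
Optimal cost = €535.
Saving = 655 − 535 = €120.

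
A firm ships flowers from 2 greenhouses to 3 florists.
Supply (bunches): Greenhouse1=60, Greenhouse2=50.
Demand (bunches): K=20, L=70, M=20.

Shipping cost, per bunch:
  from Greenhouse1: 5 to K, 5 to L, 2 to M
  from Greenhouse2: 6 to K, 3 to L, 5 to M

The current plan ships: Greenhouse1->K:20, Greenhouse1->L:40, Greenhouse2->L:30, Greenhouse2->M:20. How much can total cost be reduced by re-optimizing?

Current plan cost = 20·5 + 40·5 + 30·3 + 20·5 = 490.
Optimal plan:
  Greenhouse1→K: 20 × 5 = 100
  Greenhouse1→L: 20 × 5 = 100
  Greenhouse1→M: 20 × 2 = 40
  Greenhouse2→L: 50 × 3 = 150
Optimal cost = 390.
Saving = 490 − 390 = 100.

100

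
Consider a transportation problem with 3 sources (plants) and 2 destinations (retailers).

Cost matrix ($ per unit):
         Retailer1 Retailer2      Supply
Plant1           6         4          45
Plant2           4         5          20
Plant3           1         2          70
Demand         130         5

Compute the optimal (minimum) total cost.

One minimum-cost allocation:
  Plant1 to Retailer1: 40 × $6 = $240
  Plant1 to Retailer2: 5 × $4 = $20
  Plant2 to Retailer1: 20 × $4 = $80
  Plant3 to Retailer1: 70 × $1 = $70
Total = 240 + 20 + 80 + 70 = $410.

410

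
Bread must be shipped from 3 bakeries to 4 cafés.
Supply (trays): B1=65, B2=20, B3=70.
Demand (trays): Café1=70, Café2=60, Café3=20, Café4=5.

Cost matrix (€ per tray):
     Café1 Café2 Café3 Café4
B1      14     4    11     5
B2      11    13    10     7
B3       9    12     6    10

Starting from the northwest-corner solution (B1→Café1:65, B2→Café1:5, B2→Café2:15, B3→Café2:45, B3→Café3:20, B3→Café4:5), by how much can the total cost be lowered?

815

Current plan cost = 65·14 + 5·11 + 15·13 + 45·12 + 20·6 + 5·10 = €1870.
Optimal plan:
  B1 to Café2: 60 trays
  B1 to Café4: 5 trays
  B2 to Café1: 20 trays
  B3 to Café1: 50 trays
  B3 to Café3: 20 trays
Optimal cost = €1055.
Saving = 1870 − 1055 = €815.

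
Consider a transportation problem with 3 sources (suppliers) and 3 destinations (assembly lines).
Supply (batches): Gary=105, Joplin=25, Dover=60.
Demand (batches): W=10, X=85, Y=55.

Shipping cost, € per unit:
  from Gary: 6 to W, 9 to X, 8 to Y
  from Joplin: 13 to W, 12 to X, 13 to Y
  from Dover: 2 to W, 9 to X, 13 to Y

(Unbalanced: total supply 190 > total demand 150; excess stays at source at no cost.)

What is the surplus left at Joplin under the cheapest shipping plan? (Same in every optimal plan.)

25

Minimum-cost shipments:
  Gary–X: 50 batches
  Gary–Y: 55 batches
  Dover–W: 10 batches
  Dover–X: 35 batches
Total cost = €1225.
Joplin ships 0 of its 25, leaving 25.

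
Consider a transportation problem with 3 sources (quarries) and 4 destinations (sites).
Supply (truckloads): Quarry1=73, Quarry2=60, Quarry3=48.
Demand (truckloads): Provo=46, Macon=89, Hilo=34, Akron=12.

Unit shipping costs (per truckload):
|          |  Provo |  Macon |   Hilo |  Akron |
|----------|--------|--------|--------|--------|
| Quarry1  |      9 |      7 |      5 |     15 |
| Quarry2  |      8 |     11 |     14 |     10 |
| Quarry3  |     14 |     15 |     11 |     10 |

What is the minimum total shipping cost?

A cheapest plan:
  Quarry1->Macon: 73 truckloads
  Quarry2->Provo: 46 truckloads
  Quarry2->Macon: 14 truckloads
  Quarry3->Macon: 2 truckloads
  Quarry3->Hilo: 34 truckloads
  Quarry3->Akron: 12 truckloads
Total cost = 1557.

1557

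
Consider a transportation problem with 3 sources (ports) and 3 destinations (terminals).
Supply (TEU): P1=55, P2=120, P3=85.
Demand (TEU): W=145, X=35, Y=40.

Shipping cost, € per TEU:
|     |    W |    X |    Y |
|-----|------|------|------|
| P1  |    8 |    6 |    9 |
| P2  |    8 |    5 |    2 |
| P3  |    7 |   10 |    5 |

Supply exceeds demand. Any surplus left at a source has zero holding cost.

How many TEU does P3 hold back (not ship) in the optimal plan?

An optimal plan:
  P1→W: 15 × €8 = €120
  P2→W: 45 × €8 = €360
  P2→X: 35 × €5 = €175
  P2→Y: 40 × €2 = €80
  P3→W: 85 × €7 = €595
Total cost = €1330.
P3 ships 85 of its 85, leaving 0.

0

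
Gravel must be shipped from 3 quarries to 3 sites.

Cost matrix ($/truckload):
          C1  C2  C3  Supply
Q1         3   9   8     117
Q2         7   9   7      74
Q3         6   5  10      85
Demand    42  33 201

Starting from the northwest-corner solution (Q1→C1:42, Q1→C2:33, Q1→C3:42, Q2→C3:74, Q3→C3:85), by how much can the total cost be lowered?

198

Current plan cost = 42·3 + 33·9 + 42·8 + 74·7 + 85·10 = $2127.
Optimal plan:
  Q1→C1: 42 × $3 = $126
  Q1→C3: 75 × $8 = $600
  Q2→C3: 74 × $7 = $518
  Q3→C2: 33 × $5 = $165
  Q3→C3: 52 × $10 = $520
Optimal cost = $1929.
Saving = 2127 − 1929 = $198.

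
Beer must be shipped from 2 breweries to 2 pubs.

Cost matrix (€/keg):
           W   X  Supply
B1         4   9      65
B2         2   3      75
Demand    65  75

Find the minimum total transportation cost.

A cheapest plan:
  B1–W: 65 × €4 = €260
  B2–X: 75 × €3 = €225
Total = 260 + 225 = €485.

485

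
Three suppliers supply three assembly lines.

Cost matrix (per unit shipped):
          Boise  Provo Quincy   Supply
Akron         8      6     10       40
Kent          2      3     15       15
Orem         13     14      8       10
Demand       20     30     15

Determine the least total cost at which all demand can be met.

One minimum-cost allocation:
  Akron->Boise: 5 × 8 = 40
  Akron->Provo: 30 × 6 = 180
  Akron->Quincy: 5 × 10 = 50
  Kent->Boise: 15 × 2 = 30
  Orem->Quincy: 10 × 8 = 80
Total = 40 + 180 + 50 + 30 + 80 = 380.

380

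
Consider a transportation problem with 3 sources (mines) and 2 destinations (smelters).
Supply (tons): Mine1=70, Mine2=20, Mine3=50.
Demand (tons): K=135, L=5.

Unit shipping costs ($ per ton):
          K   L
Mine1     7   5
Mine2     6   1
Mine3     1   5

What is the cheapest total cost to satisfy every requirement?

635

Optimal allocation:
  Mine1–K: 70 × $7 = $490
  Mine2–K: 15 × $6 = $90
  Mine2–L: 5 × $1 = $5
  Mine3–K: 50 × $1 = $50
Total = 490 + 90 + 5 + 50 = $635.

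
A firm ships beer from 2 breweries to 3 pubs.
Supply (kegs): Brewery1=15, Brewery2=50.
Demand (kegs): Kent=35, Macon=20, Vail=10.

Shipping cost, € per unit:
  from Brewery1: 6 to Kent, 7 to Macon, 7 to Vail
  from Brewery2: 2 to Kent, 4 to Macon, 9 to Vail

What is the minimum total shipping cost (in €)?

A cheapest plan:
  Brewery1->Macon: 5 × €7 = €35
  Brewery1->Vail: 10 × €7 = €70
  Brewery2->Kent: 35 × €2 = €70
  Brewery2->Macon: 15 × €4 = €60
Total = 35 + 70 + 70 + 60 = €235.

235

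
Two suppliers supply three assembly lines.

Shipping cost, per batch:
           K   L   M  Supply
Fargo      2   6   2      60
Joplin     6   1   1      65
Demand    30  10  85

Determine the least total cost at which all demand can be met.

One minimum-cost allocation:
  Fargo->K: 30 batches
  Fargo->M: 30 batches
  Joplin->L: 10 batches
  Joplin->M: 55 batches
Total cost = 185.

185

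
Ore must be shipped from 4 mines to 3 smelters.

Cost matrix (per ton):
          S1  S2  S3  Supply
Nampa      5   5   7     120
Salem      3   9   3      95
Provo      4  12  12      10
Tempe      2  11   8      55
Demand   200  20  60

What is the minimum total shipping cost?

1035

One minimum-cost allocation:
  Nampa to S1: 100 × 5 = 500
  Nampa to S2: 20 × 5 = 100
  Salem to S1: 35 × 3 = 105
  Salem to S3: 60 × 3 = 180
  Provo to S1: 10 × 4 = 40
  Tempe to S1: 55 × 2 = 110
Total = 500 + 100 + 105 + 180 + 40 + 110 = 1035.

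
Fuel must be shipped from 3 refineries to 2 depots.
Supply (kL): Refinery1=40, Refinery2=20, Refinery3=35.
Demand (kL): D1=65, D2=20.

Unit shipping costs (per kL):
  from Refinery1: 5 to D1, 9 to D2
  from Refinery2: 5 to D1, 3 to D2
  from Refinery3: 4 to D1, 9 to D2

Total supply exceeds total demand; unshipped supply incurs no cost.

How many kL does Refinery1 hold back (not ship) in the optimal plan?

Minimum-cost shipments:
  Refinery1–D1: 30 kL
  Refinery2–D2: 20 kL
  Refinery3–D1: 35 kL
Total cost = 350.
Refinery1 ships 30 of its 40, leaving 10.

10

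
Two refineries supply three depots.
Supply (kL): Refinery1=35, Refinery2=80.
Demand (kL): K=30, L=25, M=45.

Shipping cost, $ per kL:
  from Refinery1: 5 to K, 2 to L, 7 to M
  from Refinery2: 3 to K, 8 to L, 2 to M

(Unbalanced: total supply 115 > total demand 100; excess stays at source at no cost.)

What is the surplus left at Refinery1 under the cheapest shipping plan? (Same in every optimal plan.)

10

An optimal plan:
  Refinery1–L: 25 kL
  Refinery2–K: 30 kL
  Refinery2–M: 45 kL
Total cost = $230.
Refinery1 ships 25 of its 35, leaving 10.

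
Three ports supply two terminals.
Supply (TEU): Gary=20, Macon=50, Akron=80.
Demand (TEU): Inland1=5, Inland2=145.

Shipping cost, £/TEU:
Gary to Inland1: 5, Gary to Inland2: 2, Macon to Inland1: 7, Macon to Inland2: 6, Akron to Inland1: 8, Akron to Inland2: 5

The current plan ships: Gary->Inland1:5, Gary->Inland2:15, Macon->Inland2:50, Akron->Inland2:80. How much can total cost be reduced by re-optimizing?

Current plan cost = 5·5 + 15·2 + 50·6 + 80·5 = £755.
Optimal plan:
  Gary–Inland2: 20 × £2 = £40
  Macon–Inland1: 5 × £7 = £35
  Macon–Inland2: 45 × £6 = £270
  Akron–Inland2: 80 × £5 = £400
Optimal cost = £745.
Saving = 755 − 745 = £10.

10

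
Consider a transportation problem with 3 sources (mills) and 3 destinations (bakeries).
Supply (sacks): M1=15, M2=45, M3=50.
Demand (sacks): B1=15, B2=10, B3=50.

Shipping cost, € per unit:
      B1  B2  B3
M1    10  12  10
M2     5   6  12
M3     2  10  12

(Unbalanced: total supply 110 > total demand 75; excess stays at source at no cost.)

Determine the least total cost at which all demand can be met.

An optimal shipping plan:
  M1–B3: 15 × €10 = €150
  M2–B2: 10 × €6 = €60
  M2–B3: 35 × €12 = €420
  M3–B1: 15 × €2 = €30
Total = 150 + 60 + 420 + 30 = €660.
(Supply check: M1 ships 15; M2 ships 45; M3 ships 15.)

660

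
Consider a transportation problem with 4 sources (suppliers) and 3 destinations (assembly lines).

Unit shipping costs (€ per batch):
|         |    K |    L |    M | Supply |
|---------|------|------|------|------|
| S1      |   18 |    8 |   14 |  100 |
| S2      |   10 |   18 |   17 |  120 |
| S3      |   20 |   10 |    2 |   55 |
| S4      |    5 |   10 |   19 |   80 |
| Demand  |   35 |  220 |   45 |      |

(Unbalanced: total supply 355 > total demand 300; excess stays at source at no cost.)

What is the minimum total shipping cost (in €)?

One minimum-cost allocation:
  S1 to L: 100 batches
  S2 to K: 35 batches
  S2 to L: 30 batches
  S3 to L: 10 batches
  S3 to M: 45 batches
  S4 to L: 80 batches
Total cost = €2680.

2680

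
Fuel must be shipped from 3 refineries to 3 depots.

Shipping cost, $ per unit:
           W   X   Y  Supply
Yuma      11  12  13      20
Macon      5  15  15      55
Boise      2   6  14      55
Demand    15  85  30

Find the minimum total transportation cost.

1245

One minimum-cost allocation:
  Yuma–X: 20 × $12 = $240
  Macon–W: 15 × $5 = $75
  Macon–X: 10 × $15 = $150
  Macon–Y: 30 × $15 = $450
  Boise–X: 55 × $6 = $330
Total = 240 + 75 + 150 + 450 + 330 = $1245.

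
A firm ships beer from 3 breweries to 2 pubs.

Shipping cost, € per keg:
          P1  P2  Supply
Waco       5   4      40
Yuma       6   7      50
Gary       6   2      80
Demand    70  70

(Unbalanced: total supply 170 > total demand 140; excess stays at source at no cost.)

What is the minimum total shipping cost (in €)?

520

Optimal allocation:
  Waco–P1: 40 × €5 = €200
  Yuma–P1: 20 × €6 = €120
  Gary–P1: 10 × €6 = €60
  Gary–P2: 70 × €2 = €140
Total = 200 + 120 + 60 + 140 = €520.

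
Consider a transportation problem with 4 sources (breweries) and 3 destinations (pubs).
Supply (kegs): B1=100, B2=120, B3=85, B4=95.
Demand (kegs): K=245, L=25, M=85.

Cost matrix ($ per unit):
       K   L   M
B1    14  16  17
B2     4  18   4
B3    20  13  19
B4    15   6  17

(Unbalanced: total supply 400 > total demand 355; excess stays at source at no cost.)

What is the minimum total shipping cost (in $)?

An optimal shipping plan:
  B1→K: 100 × $14 = $1400
  B2→K: 75 × $4 = $300
  B2→M: 45 × $4 = $180
  B3→M: 40 × $19 = $760
  B4→K: 70 × $15 = $1050
  B4→L: 25 × $6 = $150
Total = 1400 + 300 + 180 + 760 + 1050 + 150 = $3840.

3840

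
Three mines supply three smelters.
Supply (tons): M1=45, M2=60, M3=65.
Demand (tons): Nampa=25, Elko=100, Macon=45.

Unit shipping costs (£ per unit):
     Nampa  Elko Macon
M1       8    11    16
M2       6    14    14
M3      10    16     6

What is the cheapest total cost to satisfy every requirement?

One minimum-cost allocation:
  M1 to Elko: 45 × £11 = £495
  M2 to Nampa: 25 × £6 = £150
  M2 to Elko: 35 × £14 = £490
  M3 to Elko: 20 × £16 = £320
  M3 to Macon: 45 × £6 = £270
Total = 495 + 150 + 490 + 320 + 270 = £1725.

1725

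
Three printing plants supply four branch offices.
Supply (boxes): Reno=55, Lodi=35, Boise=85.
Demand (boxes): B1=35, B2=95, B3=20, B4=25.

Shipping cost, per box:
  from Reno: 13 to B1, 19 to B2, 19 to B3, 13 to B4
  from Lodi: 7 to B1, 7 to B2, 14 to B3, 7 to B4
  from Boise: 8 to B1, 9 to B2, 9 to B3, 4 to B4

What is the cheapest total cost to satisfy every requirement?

1700

A cheapest plan:
  Reno→B1: 35 × 13 = 455
  Reno→B4: 20 × 13 = 260
  Lodi→B2: 35 × 7 = 245
  Boise→B2: 60 × 9 = 540
  Boise→B3: 20 × 9 = 180
  Boise→B4: 5 × 4 = 20
Total = 455 + 260 + 245 + 540 + 180 + 20 = 1700.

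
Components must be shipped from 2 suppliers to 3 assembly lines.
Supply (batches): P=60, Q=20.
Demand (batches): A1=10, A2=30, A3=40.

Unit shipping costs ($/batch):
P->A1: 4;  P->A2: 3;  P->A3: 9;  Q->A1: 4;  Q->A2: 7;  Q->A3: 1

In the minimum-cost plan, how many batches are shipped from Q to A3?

20

Optimal shipments:
  P→A1: 10 batches
  P→A2: 30 batches
  P→A3: 20 batches
  Q→A3: 20 batches
Total cost = $330.
So Q→A3 carries 20 batches.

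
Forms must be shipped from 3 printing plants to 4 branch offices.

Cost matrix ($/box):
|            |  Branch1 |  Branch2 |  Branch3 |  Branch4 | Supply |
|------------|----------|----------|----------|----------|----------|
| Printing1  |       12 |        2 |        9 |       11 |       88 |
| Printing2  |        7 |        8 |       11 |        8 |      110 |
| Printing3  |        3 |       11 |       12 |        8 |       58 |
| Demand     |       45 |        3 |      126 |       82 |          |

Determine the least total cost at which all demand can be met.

2013

An optimal shipping plan:
  Printing1→Branch2: 3 × $2 = $6
  Printing1→Branch3: 85 × $9 = $765
  Printing2→Branch3: 41 × $11 = $451
  Printing2→Branch4: 69 × $8 = $552
  Printing3→Branch1: 45 × $3 = $135
  Printing3→Branch4: 13 × $8 = $104
Total = 6 + 765 + 451 + 552 + 135 + 104 = $2013.
(Supply check: Printing1 ships 88; Printing2 ships 110; Printing3 ships 58.)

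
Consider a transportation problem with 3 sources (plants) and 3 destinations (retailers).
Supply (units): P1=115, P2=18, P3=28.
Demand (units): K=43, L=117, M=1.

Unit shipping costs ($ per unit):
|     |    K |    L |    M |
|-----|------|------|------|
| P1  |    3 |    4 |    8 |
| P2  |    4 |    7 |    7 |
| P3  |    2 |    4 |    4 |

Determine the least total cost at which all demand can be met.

594

Optimal allocation:
  P1->L: 115 × $4 = $460
  P2->K: 18 × $4 = $72
  P3->K: 25 × $2 = $50
  P3->L: 2 × $4 = $8
  P3->M: 1 × $4 = $4
Total = 460 + 72 + 50 + 8 + 4 = $594.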